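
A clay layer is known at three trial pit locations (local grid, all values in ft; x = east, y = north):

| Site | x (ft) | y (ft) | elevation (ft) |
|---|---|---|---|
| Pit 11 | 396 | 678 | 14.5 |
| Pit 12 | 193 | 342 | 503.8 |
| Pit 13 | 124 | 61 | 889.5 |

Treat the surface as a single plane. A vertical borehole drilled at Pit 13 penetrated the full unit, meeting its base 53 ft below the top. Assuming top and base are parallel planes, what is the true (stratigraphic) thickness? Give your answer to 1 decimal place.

Let the plane be z = a·x + b·y + c.
Pit 12−Pit 11: −203a − 336b = 489.3;  Pit 13−Pit 11: −272a − 617b = 875.
Solving gives a = −0.23326, b = −1.31532.
|∇z| = √(a²+b²) = 1.33584, so dip δ = arctan(1.33584) = 53.18°.
True thickness = vertical thickness × cos δ = 53 × cos 53.18° = 31.8 ft.

31.8 ft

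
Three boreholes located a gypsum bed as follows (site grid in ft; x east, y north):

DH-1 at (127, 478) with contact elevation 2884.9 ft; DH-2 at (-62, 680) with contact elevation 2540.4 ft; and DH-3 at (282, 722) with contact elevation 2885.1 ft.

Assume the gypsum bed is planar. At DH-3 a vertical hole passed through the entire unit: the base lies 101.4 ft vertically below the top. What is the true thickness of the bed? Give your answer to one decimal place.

62.2 ft

Let the plane be z = a·x + b·y + c.
DH-2−DH-1: −189a + 202b = −344.5;  DH-3−DH-1: 155a + 244b = 0.2.
Solving gives a = 1.08618, b = −0.68917.
|∇z| = √(a²+b²) = 1.28637, so dip δ = arctan(1.28637) = 52.14°.
True thickness = vertical thickness × cos δ = 101.4 × cos 52.14° = 62.2 ft.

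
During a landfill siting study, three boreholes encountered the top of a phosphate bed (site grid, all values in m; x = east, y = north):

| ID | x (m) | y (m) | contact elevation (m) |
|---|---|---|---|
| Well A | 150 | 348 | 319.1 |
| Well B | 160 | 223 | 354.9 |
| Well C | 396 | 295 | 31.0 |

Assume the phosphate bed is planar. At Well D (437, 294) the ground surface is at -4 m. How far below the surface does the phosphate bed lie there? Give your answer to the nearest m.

16 m

Let the plane be z = a·x + b·y + c.
Well B−Well A: 10a − 125b = 35.8;  Well C−Well A: 246a − 53b = −288.1.
Solving gives a = −1.25446, b = −0.38676.
Then c = 319.1 − a·150 − b·348 = 641.86.
At (437, 294): z_contact = −548.2 − 113.7 + 641.86 = -20.0 m.
Depth below ground = -4 − (-20.0) = 16 m.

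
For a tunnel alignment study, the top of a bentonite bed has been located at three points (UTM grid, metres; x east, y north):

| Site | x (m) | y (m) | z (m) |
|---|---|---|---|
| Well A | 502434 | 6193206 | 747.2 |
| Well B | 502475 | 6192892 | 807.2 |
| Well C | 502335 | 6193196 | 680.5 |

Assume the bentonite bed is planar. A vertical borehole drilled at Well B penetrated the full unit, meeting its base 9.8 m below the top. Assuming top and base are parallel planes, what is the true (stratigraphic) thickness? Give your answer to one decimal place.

8.1 m

Two edge vectors: Well A→Well B = (41, -314, 60), Well A→Well C = (-99, -10, -66.7).
Normal n = (Well A→Well B) × (Well A→Well C) = (21543.8, -3205.3, -31496).
So ∂z/∂x = −n_x/n_z = 0.68402 and ∂z/∂y = −n_y/n_z = −0.10177.
|∇z| = √(a²+b²) = 0.69155, so dip δ = arctan(0.69155) = 34.67°.
True thickness = vertical thickness × cos δ = 9.8 × cos 34.67° = 8.1 m.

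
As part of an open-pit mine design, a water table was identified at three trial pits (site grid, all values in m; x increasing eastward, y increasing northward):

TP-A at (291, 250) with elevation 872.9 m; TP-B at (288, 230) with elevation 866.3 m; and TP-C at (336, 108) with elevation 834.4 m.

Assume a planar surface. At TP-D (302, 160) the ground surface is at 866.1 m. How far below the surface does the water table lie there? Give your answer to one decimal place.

Let the plane be z = a·x + b·y + c.
TP-B−TP-A: −3a − 20b = −6.6;  TP-C−TP-A: 45a − 142b = −38.5.
Solving gives a = 0.12609, b = 0.31109.
Then c = 872.9 − a·291 − b·250 = 758.44.
At (302, 160): z_contact = 38.08 + 49.77 + 758.44 = 846.29 m.
Depth below ground = 866.1 − 846.29 = 19.8 m.

19.8 m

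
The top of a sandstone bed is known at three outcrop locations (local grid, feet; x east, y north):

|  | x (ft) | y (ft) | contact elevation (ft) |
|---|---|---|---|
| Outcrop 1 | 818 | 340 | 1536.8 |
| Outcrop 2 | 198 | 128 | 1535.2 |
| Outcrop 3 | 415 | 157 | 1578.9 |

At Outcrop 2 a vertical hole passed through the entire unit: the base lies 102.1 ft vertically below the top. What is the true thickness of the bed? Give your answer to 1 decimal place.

Let the plane be z = a·x + b·y + c.
Outcrop 2−Outcrop 1: −620a − 212b = −1.6;  Outcrop 3−Outcrop 1: −403a − 183b = 42.1.
Solving gives a = 0.32893, b = −0.95442.
|∇z| = √(a²+b²) = 1.00952, so dip δ = arctan(1.00952) = 45.27°.
True thickness = vertical thickness × cos δ = 102.1 × cos 45.27° = 71.9 ft.

71.9 ft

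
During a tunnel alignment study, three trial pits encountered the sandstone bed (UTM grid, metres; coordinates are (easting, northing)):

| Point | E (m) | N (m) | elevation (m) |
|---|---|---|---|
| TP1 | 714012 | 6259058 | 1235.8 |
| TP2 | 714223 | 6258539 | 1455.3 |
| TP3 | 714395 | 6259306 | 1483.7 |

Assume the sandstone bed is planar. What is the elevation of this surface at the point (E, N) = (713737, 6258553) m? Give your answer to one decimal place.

1099.2 m

Let the plane be z = a·E + b·N + c.
TP2−TP1: 211a − 519b = 219.5;  TP3−TP1: 383a + 248b = 247.9.
Solving gives a = 0.729161506, b = −0.126487326.
Then c = 1235.8 − a·714012 − b·6259058 = 272297.24.
At (713737, 6258553): z = 520429.5 − 791627.6 + 272297.24 = 1099.2 m.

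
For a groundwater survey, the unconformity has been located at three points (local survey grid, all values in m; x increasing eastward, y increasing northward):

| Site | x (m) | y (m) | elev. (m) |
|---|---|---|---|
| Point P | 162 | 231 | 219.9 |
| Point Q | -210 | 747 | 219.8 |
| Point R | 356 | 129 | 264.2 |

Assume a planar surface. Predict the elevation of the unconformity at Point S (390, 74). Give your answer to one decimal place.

262.1 m

Two edge vectors: Point P→Point Q = (-372, 516, -0.1), Point P→Point R = (194, -102, 44.3).
Normal n = (Point P→Point Q) × (Point P→Point R) = (22848.6, 16460.2, -62160).
So ∂z/∂x = −n_x/n_z = 0.36758 and ∂z/∂y = −n_y/n_z = 0.26480.
Intercept c from Point P: 219.9 − 59.55 − 61.17 = 99.18.
At (390, 74): z = 143.4 + 19.6 + 99.18 = 262.1 m.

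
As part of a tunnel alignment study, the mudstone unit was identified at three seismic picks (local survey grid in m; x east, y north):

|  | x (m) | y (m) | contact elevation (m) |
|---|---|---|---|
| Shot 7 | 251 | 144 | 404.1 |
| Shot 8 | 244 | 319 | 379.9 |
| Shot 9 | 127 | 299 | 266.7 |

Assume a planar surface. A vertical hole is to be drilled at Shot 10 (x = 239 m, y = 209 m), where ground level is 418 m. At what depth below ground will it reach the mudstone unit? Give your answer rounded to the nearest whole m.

Let the plane be z = a·x + b·y + c.
Shot 8−Shot 7: −7a + 175b = −24.2;  Shot 9−Shot 7: −124a + 155b = −137.4.
Solving gives a = 0.98443, b = −0.09891.
Then c = 404.1 − a·251 − b·144 = 171.25.
At (239, 209): z_contact = 235.3 − 20.7 + 171.25 = 385.9 m.
Depth below ground = 418 − 385.9 = 32 m.

32 m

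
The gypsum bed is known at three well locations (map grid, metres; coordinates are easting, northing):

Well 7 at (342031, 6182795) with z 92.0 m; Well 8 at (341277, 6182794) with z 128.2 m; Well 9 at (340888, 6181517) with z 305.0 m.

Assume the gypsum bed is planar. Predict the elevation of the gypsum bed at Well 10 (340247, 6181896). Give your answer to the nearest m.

289 m

Let the plane be z = a·easting + b·northing + c.
Well 8−Well 7: −754a − 1b = 36.2;  Well 9−Well 7: −1143a − 1278b = 213.
Solving gives a = −0.04784632, b = −0.12387454.
Then c = 92 − a·342031 − b·6182795 = 782347.78.
At (340247, 6181896): z = −16279.6 − 765779.5 + 782347.78 = 288.7 m.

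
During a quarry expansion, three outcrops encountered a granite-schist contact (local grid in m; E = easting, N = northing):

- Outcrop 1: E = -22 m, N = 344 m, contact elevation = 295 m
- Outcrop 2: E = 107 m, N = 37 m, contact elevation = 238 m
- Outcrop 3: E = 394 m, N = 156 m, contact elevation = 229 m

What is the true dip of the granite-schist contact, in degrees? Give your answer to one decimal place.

9.8°

Let the plane be z = a·E + b·N + c.
Outcrop 2−Outcrop 1: 129a − 307b = −57;  Outcrop 3−Outcrop 1: 416a − 188b = −66.
Solving gives a = −0.09227, b = 0.14690.
Gradient magnitude |∇z| = √(a² + b²) = √(0.00851 + 0.02158) = 0.17347.
True dip = arctan(0.17347) = 9.8°, dipping toward SSE (azimuth ≈ 148°).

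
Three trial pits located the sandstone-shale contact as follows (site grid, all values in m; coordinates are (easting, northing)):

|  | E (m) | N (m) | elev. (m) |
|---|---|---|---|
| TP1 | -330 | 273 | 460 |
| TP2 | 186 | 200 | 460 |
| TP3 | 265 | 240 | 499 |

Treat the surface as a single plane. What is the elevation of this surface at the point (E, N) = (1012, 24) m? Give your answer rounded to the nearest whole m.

Let the plane be z = a·E + b·N + c.
TP2−TP1: 516a − 73b = 0;  TP3−TP1: 595a − 33b = 39.
Solving gives a = 0.10781, b = 0.76207.
Then c = 460 − a·-330 − b·273 = 287.53.
At (1012, 24): z = 109.1 + 18.3 + 287.53 = 414.9 m.

415 m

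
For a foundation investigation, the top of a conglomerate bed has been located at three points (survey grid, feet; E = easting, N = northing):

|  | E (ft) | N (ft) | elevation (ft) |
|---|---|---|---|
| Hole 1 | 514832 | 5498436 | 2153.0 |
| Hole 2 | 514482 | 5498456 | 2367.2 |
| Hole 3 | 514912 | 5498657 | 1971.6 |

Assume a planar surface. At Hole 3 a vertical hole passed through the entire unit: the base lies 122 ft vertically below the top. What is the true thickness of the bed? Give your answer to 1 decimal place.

91.9 ft

Two edge vectors: Hole 1→Hole 2 = (-350, 20, 214.2), Hole 1→Hole 3 = (80, 221, -181.4).
Normal n = (Hole 1→Hole 2) × (Hole 1→Hole 3) = (-50966.2, -46354, -78950).
So ∂z/∂E = −n_x/n_z = −0.64555 and ∂z/∂N = −n_y/n_z = −0.58713.
|∇z| = √(a²+b²) = 0.87262, so dip δ = arctan(0.87262) = 41.11°.
True thickness = vertical thickness × cos δ = 122 × cos 41.11° = 91.9 ft.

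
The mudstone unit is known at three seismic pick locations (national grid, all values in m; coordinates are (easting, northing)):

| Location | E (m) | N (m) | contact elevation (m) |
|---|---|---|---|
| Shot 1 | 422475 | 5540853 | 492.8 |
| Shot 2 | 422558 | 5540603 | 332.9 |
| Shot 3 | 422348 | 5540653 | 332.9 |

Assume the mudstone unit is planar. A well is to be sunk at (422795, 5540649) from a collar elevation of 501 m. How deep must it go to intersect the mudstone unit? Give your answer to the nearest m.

97 m

Let the plane be z = a·E + b·N + c.
Shot 2−Shot 1: 83a − 250b = −159.9;  Shot 3−Shot 1: −127a − 200b = −159.9.
Solving gives a = 0.16535677, b = 0.69449845.
Then c = 492.8 − a·422475 − b·5540853 = −3917480.12.
At (422795, 5540649): z_contact = 69912.0 + 3847972.1 − 3917480.12 = 404.0 m.
Depth below ground = 501 − 404.0 = 97 m.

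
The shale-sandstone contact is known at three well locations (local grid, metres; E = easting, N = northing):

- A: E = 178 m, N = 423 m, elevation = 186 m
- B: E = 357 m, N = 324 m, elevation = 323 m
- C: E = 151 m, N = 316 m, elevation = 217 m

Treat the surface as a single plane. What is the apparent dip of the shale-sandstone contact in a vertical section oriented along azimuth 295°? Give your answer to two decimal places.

Let the plane be z = a·E + b·N + c.
B−A: 179a − 99b = 137;  C−A: −27a − 107b = 31.
Solving gives a = 0.53102, b = −0.42371.
Unit vector along 295° is (sin 295°, cos 295°) = (-0.9063, 0.4226).
Slope in that direction = a·(-0.9063) + b·(0.4226) = −0.66034.
Apparent dip = arctan|0.66034| = 33.44° (true dip is 34.2°, so apparent ≤ true as expected).

33.44°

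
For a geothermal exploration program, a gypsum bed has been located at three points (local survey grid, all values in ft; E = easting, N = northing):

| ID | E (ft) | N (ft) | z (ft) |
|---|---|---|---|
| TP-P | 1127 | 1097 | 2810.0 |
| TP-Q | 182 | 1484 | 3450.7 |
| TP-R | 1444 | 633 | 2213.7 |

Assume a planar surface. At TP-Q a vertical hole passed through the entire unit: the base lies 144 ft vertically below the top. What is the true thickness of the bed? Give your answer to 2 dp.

Let the plane be z = a·E + b·N + c.
TP-Q−TP-P: −945a + 387b = 640.7;  TP-R−TP-P: 317a − 464b = −596.3.
Solving gives a = −0.21063, b = 1.14123.
|∇z| = √(a²+b²) = 1.16050, so dip δ = arctan(1.16050) = 49.25°.
True thickness = vertical thickness × cos δ = 144 × cos 49.25° = 94.00 ft.

94.00 ft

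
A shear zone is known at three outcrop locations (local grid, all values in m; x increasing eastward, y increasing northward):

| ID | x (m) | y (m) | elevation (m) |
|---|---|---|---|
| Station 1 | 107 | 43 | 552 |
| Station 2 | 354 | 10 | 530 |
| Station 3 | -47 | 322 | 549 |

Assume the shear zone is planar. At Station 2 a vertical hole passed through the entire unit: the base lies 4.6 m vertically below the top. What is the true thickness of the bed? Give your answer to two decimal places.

4.57 m

Two edge vectors: Station 1→Station 2 = (247, -33, -22), Station 1→Station 3 = (-154, 279, -3).
Normal n = (Station 1→Station 2) × (Station 1→Station 3) = (6237, 4129, 63831).
So ∂z/∂x = −n_x/n_z = −0.09771 and ∂z/∂y = −n_y/n_z = −0.06469.
|∇z| = √(a²+b²) = 0.11718, so dip δ = arctan(0.11718) = 6.68°.
True thickness = vertical thickness × cos δ = 4.6 × cos 6.68° = 4.57 m.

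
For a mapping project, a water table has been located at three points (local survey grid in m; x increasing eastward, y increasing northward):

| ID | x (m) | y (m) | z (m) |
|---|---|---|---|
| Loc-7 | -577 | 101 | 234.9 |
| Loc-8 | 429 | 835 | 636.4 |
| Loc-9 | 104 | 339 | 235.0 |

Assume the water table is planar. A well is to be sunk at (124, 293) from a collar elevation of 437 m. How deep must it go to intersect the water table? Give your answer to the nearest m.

258 m

Two edge vectors: Loc-7→Loc-8 = (1006, 734, 401.5), Loc-7→Loc-9 = (681, 238, 0.1).
Normal n = (Loc-7→Loc-8) × (Loc-7→Loc-9) = (-95483.6, 273320.9, -260426).
So ∂z/∂x = −n_x/n_z = −0.36664 and ∂z/∂y = −n_y/n_z = 1.04951.
Intercept c from Loc-7: 234.9 − 211.55 − 106.00 = −82.65.
At (124, 293): z_contact = −45.5 + 307.5 − 82.65 = 179.4 m.
Depth below ground = 437 − 179.4 = 258 m.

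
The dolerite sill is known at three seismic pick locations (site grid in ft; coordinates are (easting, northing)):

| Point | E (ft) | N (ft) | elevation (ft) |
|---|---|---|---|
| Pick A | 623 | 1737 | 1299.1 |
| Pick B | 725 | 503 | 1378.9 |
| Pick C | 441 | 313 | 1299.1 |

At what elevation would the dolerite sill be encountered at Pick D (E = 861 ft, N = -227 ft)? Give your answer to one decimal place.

Let the plane be z = a·E + b·N + c.
Pick B−Pick A: 102a − 1234b = 79.8;  Pick C−Pick A: −182a − 1424b = 0.
Solving gives a = 0.307258, b = −0.039270.
Then c = 1299.1 − a·623 − b·1737 = 1175.89.
At (861, -227): z = 264.5 + 8.9 + 1175.89 = 1449.4 ft.

1449.4 ft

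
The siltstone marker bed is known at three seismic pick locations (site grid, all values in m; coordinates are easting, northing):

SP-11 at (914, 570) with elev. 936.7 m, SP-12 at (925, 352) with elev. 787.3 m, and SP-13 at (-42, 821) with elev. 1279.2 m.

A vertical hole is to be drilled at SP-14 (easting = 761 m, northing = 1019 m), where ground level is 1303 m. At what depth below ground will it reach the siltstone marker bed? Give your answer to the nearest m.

Two edge vectors: SP-11→SP-12 = (11, -218, -149.4), SP-11→SP-13 = (-956, 251, 342.5).
Normal n = (SP-11→SP-12) × (SP-11→SP-13) = (-37165.6, 139058.9, -205647).
So ∂z/∂easting = −n_x/n_z = −0.18073 and ∂z/∂northing = −n_y/n_z = 0.67620.
Intercept c from SP-11: 936.7 + 165.18 − 385.44 = 716.45.
At (761, 1019): z_contact = −137.5 + 689.0 + 716.45 = 1268.0 m.
Depth below ground = 1303 − 1268.0 = 35 m.

35 m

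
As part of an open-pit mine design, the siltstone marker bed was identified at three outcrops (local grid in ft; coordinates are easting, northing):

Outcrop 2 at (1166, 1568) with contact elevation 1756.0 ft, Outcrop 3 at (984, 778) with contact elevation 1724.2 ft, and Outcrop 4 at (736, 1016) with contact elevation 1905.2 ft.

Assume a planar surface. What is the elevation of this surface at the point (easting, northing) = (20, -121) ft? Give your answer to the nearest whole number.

Two edge vectors: Outcrop 2→Outcrop 3 = (-182, -790, -31.8), Outcrop 2→Outcrop 4 = (-430, -552, 149.2).
Normal n = (Outcrop 2→Outcrop 3) × (Outcrop 2→Outcrop 4) = (-135421.6, 40828.4, -239236).
So ∂z/∂easting = −n_x/n_z = −0.56606 and ∂z/∂northing = −n_y/n_z = 0.17066.
Intercept c from Outcrop 2: 1756 + 660.02 − 267.60 = 2148.43.
At (20, -121): z = −11.3 − 20.7 + 2148.43 = 2116.5 ft.

2116 ft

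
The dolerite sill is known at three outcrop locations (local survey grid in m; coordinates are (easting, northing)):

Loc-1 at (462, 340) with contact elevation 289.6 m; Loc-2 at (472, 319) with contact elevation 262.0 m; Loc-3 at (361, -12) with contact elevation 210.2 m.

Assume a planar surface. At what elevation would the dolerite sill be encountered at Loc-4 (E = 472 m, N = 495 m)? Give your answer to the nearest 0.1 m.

Two edge vectors: Loc-1→Loc-2 = (10, -21, -27.6), Loc-1→Loc-3 = (-101, -352, -79.4).
Normal n = (Loc-1→Loc-2) × (Loc-1→Loc-3) = (-8047.8, 3581.6, -5641).
So ∂z/∂E = −n_x/n_z = −1.42666 and ∂z/∂N = −n_y/n_z = 0.63492.
Intercept c from Loc-1: 289.6 + 659.12 − 215.87 = 732.84.
At (472, 495): z = −673.4 + 314.3 + 732.84 = 373.7 m.

373.7 m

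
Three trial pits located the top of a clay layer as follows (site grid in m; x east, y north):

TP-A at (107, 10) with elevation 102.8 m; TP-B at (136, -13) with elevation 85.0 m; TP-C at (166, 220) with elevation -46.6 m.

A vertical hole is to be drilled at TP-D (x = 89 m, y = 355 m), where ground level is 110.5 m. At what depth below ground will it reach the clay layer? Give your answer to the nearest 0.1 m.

Let the plane be z = a·x + b·y + c.
TP-B−TP-A: 29a − 23b = −17.8;  TP-C−TP-A: 59a + 210b = −149.4.
Solving gives a = −0.96337, b = −0.44077.
Then c = 102.8 − a·107 − b·10 = 210.29.
At (89, 355): z_contact = −85.74 − 156.47 + 210.29 = -31.92 m.
Depth below ground = 110.5 − (-31.92) = 142.4 m.

142.4 m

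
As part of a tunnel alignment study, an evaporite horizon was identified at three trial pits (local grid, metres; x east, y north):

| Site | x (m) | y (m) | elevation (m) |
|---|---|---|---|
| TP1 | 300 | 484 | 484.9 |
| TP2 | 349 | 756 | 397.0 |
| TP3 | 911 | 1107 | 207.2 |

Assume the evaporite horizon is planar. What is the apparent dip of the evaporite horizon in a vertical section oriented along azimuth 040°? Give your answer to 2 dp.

18.00°

Let the plane be z = a·x + b·y + c.
TP2−TP1: 49a + 272b = −87.9;  TP3−TP1: 611a + 623b = −277.7.
Solving gives a = −0.15312, b = −0.29558.
Unit vector along 040° is (sin 40°, cos 40°) = (0.6428, 0.7660).
Slope in that direction = a·(0.6428) + b·(0.7660) = −0.32485.
Apparent dip = arctan|0.32485| = 18.00° (true dip is 18.4°, so apparent ≤ true as expected).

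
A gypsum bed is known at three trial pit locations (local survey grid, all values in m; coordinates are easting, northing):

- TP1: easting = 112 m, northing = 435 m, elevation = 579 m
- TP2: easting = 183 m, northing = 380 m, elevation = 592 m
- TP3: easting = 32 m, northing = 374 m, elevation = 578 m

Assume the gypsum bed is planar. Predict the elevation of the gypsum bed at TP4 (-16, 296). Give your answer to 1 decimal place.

582.0 m

Let the plane be z = a·easting + b·northing + c.
TP2−TP1: 71a − 55b = 13;  TP3−TP1: −80a − 61b = −1.
Solving gives a = 0.09713, b = −0.11098.
Then c = 579 − a·112 − b·435 = 616.40.
At (-16, 296): z = −1.6 − 32.9 + 616.40 = 582.0 m.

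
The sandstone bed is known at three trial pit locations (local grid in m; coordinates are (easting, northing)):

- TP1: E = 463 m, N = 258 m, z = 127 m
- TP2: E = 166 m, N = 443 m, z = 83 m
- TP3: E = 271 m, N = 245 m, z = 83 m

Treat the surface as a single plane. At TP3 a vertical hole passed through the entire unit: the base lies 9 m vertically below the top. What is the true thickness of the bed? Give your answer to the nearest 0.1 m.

Two edge vectors: TP1→TP2 = (-297, 185, -44), TP1→TP3 = (-192, -13, -44).
Normal n = (TP1→TP2) × (TP1→TP3) = (-8712, -4620, 39381).
So ∂z/∂E = −n_x/n_z = 0.22122 and ∂z/∂N = −n_y/n_z = 0.11732.
|∇z| = √(a²+b²) = 0.25041, so dip δ = arctan(0.25041) = 14.06°.
True thickness = vertical thickness × cos δ = 9 × cos 14.06° = 8.7 m.

8.7 m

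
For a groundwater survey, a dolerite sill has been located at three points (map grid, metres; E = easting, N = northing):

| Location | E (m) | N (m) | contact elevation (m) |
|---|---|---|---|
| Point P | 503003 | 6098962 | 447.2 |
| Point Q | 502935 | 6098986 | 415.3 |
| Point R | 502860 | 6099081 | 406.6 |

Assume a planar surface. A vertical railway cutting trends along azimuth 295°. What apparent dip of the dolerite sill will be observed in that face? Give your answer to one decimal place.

Two edge vectors: Point P→Point Q = (-68, 24, -31.9), Point P→Point R = (-143, 119, -40.6).
Normal n = (Point P→Point Q) × (Point P→Point R) = (2821.7, 1800.9, -4660).
So ∂z/∂E = −n_x/n_z = 0.60552 and ∂z/∂N = −n_y/n_z = 0.38646.
Unit vector along 295° is (sin 295°, cos 295°) = (-0.9063, 0.4226).
Slope in that direction = a·(-0.9063) + b·(0.4226) = −0.38546.
Apparent dip = arctan|0.38546| = 21.1° (true dip is 35.7°, so apparent ≤ true as expected).

21.1°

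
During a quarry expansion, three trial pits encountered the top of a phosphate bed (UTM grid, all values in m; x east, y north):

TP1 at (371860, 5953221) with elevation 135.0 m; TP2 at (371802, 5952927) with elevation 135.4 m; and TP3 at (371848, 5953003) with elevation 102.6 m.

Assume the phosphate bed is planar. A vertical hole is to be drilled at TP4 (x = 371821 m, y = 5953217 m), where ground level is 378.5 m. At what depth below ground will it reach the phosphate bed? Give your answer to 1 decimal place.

Let the plane be z = a·x + b·y + c.
TP2−TP1: −58a − 294b = 0.4;  TP3−TP1: −12a − 218b = −32.4.
Solving gives a = −1.054497587, b = 0.206669592.
Then c = 135 − a·371860 − b·5953221 = −838089.28.
At (371821, 5953217): z_contact = −392084.35 + 1230348.93 − 838089.28 = 175.30 m.
Depth below ground = 378.5 − 175.30 = 203.2 m.

203.2 m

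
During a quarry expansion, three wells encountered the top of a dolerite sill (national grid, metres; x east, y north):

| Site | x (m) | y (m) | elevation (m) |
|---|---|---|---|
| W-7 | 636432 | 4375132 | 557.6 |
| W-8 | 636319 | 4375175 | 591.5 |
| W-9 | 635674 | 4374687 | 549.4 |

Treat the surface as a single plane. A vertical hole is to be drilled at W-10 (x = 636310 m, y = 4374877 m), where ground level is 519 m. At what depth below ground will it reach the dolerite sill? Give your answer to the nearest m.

Let the plane be z = a·x + b·y + c.
W-8−W-7: −113a + 43b = 33.9;  W-9−W-7: −758a − 445b = −8.2.
Solving gives a = −0.17776397, b = 0.32122492.
Then c = 557.6 − a·636432 − b·4375132 = −1291709.14.
At (636310, 4374877): z_contact = −113113.0 + 1405319.5 − 1291709.14 = 497.4 m.
Depth below ground = 519 − 497.4 = 22 m.

22 m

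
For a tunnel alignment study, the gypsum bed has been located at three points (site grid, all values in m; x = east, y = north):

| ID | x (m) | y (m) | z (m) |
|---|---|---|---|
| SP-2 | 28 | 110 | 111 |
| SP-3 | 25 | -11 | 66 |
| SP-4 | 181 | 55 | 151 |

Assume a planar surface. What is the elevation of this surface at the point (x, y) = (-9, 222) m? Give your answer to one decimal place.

137.1 m

Let the plane be z = a·x + b·y + c.
SP-3−SP-2: −3a − 121b = −45;  SP-4−SP-2: 153a − 55b = 40.
Solving gives a = 0.39164, b = 0.36219.
Then c = 111 − a·28 − b·110 = 60.19.
At (-9, 222): z = −3.5 + 80.4 + 60.19 = 137.1 m.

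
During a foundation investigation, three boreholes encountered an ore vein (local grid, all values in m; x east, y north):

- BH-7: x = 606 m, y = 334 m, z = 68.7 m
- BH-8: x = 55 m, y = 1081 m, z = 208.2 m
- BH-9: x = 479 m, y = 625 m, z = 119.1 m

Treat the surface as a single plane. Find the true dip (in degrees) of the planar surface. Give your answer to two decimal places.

Let the plane be z = a·x + b·y + c.
BH-8−BH-7: −551a + 747b = 139.5;  BH-9−BH-7: −127a + 291b = 50.4.
Solving gives a = −0.04499, b = 0.15356.
Gradient magnitude |∇z| = √(a² + b²) = √(0.00202 + 0.02358) = 0.16002.
True dip = arctan(0.16002) = 9.09°, dipping toward SSE (azimuth ≈ 164°).

9.09°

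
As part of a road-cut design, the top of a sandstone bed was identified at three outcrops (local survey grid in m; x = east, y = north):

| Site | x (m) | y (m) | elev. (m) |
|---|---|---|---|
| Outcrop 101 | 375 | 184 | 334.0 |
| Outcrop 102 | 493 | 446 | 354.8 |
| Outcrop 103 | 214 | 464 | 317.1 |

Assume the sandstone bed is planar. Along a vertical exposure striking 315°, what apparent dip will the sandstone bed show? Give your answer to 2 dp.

Let the plane be z = a·x + b·y + c.
Outcrop 102−Outcrop 101: 118a + 262b = 20.8;  Outcrop 103−Outcrop 101: −161a + 280b = −16.9.
Solving gives a = 0.13629, b = 0.01801.
Unit vector along 315° is (sin 315°, cos 315°) = (-0.7071, 0.7071).
Slope in that direction = a·(-0.7071) + b·(0.7071) = −0.08364.
Apparent dip = arctan|0.08364| = 4.78° (true dip is 7.8°, so apparent ≤ true as expected).

4.78°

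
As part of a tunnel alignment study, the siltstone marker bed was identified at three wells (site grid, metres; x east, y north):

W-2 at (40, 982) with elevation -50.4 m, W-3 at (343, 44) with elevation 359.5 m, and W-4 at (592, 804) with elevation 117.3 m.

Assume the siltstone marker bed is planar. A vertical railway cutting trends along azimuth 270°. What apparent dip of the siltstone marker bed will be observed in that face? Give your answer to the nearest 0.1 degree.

10.3°

Two edge vectors: W-2→W-3 = (303, -938, 409.9), W-2→W-4 = (552, -178, 167.7).
Normal n = (W-2→W-3) × (W-2→W-4) = (-84340.4, 175451.7, 463842).
So ∂z/∂x = −n_x/n_z = 0.18183 and ∂z/∂y = −n_y/n_z = −0.37826.
Unit vector along 270° is (sin 270°, cos 270°) = (-1.0000, -0.0000).
Slope in that direction = a·(-1.0000) + b·(-0.0000) = −0.18183.
Apparent dip = arctan|0.18183| = 10.3° (true dip is 22.8°, so apparent ≤ true as expected).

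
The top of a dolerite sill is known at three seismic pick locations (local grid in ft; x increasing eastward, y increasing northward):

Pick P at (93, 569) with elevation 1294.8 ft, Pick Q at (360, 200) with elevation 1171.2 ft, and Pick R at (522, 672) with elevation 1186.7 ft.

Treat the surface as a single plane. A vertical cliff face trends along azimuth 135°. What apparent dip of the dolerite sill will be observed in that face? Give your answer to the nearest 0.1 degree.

16.3°

Let the plane be z = a·x + b·y + c.
Pick Q−Pick P: 267a − 369b = −123.6;  Pick R−Pick P: 429a + 103b = −108.1.
Solving gives a = −0.28320, b = 0.13004.
Unit vector along 135° is (sin 135°, cos 135°) = (0.7071, -0.7071).
Slope in that direction = a·(0.7071) + b·(-0.7071) = −0.29221.
Apparent dip = arctan|0.29221| = 16.3° (true dip is 17.3°, so apparent ≤ true as expected).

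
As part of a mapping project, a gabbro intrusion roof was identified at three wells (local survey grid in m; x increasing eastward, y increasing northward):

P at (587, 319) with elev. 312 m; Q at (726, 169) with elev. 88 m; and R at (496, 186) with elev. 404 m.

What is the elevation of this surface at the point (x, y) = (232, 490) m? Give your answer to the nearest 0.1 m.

834.0 m

Let the plane be z = a·x + b·y + c.
Q−P: 139a − 150b = −224;  R−P: −91a − 133b = 92.
Solving gives a = −1.35644, b = 0.23636.
Then c = 312 − a·587 − b·319 = 1032.83.
At (232, 490): z = −314.7 + 115.8 + 1032.83 = 834.0 m.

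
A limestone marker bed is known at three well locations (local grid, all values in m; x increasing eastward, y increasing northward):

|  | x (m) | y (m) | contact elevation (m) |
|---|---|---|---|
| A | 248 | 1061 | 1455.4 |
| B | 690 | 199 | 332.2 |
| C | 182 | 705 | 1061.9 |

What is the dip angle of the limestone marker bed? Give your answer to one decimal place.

Let the plane be z = a·x + b·y + c.
B−A: 442a − 862b = −1123.2;  C−A: −66a − 356b = −393.5.
Solving gives a = −0.28315, b = 1.15783.
Gradient magnitude |∇z| = √(a² + b²) = √(0.08017 + 1.34057) = 1.19195.
True dip = arctan(1.19195) = 50.0°, dipping toward SSE (azimuth ≈ 166°).

50.0°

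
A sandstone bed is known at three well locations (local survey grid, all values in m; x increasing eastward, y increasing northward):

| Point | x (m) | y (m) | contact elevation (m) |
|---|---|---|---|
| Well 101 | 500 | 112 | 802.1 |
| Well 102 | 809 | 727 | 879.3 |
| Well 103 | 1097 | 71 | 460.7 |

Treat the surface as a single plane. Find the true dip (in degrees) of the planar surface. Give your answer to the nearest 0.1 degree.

34.0°

Two edge vectors: Well 101→Well 102 = (309, 615, 77.2), Well 101→Well 103 = (597, -41, -341.4).
Normal n = (Well 101→Well 102) × (Well 101→Well 103) = (-206795.8, 151581, -379824).
So ∂z/∂x = −n_x/n_z = −0.54445 and ∂z/∂y = −n_y/n_z = 0.39908.
Gradient magnitude |∇z| = √(a² + b²) = √(0.29643 + 0.15927) = 0.67505.
True dip = arctan(0.67505) = 34.0°, dipping toward SE (azimuth ≈ 126°).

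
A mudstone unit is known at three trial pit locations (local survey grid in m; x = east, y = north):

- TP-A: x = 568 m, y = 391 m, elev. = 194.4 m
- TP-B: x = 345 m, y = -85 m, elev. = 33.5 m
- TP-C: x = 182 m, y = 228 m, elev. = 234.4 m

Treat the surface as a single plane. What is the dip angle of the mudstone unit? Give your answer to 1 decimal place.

29.7°

Let the plane be z = a·x + b·y + c.
TP-B−TP-A: −223a − 476b = −160.9;  TP-C−TP-A: −386a − 163b = 40.
Solving gives a = −0.30713, b = 0.48191.
Gradient magnitude |∇z| = √(a² + b²) = √(0.09433 + 0.23224) = 0.57146.
True dip = arctan(0.57146) = 29.7°, dipping toward SSE (azimuth ≈ 147°).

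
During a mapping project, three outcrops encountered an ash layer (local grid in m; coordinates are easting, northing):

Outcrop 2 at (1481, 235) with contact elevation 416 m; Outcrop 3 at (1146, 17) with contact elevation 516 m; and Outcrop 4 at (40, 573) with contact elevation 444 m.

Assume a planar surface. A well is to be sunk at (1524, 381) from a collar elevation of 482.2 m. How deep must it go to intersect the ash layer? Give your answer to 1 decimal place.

Two edge vectors: Outcrop 2→Outcrop 3 = (-335, -218, 100), Outcrop 2→Outcrop 4 = (-1441, 338, 28).
Normal n = (Outcrop 2→Outcrop 3) × (Outcrop 2→Outcrop 4) = (-39904, -134720, -427368).
So ∂z/∂easting = −n_x/n_z = −0.093372 and ∂z/∂northing = −n_y/n_z = −0.315232.
Intercept c from Outcrop 2: 416 + 138.28 + 74.08 = 628.36.
At (1524, 381): z_contact = −142.30 − 120.10 + 628.36 = 365.96 m.
Depth below ground = 482.2 − 365.96 = 116.2 m.

116.2 m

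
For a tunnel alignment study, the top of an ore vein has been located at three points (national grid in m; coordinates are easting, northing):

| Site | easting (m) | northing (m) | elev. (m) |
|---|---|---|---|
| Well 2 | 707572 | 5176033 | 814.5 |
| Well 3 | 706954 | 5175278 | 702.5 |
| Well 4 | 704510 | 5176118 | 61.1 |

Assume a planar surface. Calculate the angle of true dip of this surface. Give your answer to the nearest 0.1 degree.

14.0°

Let the plane be z = a·easting + b·northing + c.
Well 3−Well 2: −618a − 755b = −112;  Well 4−Well 2: −3062a + 85b = −753.4.
Solving gives a = 0.24461, b = −0.05188.
Gradient magnitude |∇z| = √(a² + b²) = √(0.05983 + 0.00269) = 0.25005.
True dip = arctan(0.25005) = 14.0°, dipping toward WNW (azimuth ≈ 282°).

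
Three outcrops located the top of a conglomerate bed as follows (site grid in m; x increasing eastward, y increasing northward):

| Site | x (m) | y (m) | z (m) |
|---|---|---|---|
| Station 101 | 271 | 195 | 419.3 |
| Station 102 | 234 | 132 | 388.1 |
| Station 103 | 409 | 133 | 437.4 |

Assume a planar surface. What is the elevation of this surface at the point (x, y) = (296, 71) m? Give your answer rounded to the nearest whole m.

385 m

Let the plane be z = a·x + b·y + c.
Station 102−Station 101: −37a − 63b = −31.2;  Station 103−Station 101: 138a − 62b = 18.1.
Solving gives a = 0.27982, b = 0.33090.
Then c = 419.3 − a·271 − b·195 = 278.94.
At (296, 71): z = 82.8 + 23.5 + 278.94 = 385.3 m.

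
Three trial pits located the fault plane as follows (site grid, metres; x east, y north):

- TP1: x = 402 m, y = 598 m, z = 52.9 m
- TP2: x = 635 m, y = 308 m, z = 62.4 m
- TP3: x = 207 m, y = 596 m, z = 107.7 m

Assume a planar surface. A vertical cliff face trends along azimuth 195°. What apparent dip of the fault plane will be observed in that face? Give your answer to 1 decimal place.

17.7°

Let the plane be z = a·x + b·y + c.
TP2−TP1: 233a − 290b = 9.5;  TP3−TP1: −195a − 2b = 54.8.
Solving gives a = −0.27840, b = −0.25644.
Unit vector along 195° is (sin 195°, cos 195°) = (-0.2588, -0.9659).
Slope in that direction = a·(-0.2588) + b·(-0.9659) = 0.31975.
Apparent dip = arctan|0.31975| = 17.7° (true dip is 20.7°, so apparent ≤ true as expected).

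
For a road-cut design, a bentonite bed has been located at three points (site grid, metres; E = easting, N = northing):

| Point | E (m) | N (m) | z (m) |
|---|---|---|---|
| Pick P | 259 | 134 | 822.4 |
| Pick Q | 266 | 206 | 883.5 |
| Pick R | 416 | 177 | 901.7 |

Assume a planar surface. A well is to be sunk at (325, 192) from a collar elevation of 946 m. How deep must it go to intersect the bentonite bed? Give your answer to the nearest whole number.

Let the plane be z = a·E + b·N + c.
Pick Q−Pick P: 7a + 72b = 61.1;  Pick R−Pick P: 157a + 43b = 79.3.
Solving gives a = 0.28013, b = 0.82138.
Then c = 822.4 − a·259 − b·134 = 639.78.
At (325, 192): z_contact = 91.0 + 157.7 + 639.78 = 888.5 m.
Depth below ground = 946 − 888.5 = 57 m.

57 m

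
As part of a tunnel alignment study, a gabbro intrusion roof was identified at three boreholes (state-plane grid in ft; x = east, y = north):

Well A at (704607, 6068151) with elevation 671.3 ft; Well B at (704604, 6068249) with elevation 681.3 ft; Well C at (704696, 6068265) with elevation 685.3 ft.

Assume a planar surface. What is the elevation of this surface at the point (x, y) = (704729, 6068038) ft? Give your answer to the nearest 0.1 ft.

Two edge vectors: Well A→Well B = (-3, 98, 10), Well A→Well C = (89, 114, 14).
Normal n = (Well A→Well B) × (Well A→Well C) = (232, 932, -9064).
So ∂z/∂x = −n_x/n_z = 0.025595763 and ∂z/∂y = −n_y/n_z = 0.102824360.
Intercept c from Well A: 671.3 − 18034.95 − 623953.74 = −641317.40.
At (704729, 6068038): z = 18038.1 + 623942.1 − 641317.40 = 662.8 ft.

662.8 ft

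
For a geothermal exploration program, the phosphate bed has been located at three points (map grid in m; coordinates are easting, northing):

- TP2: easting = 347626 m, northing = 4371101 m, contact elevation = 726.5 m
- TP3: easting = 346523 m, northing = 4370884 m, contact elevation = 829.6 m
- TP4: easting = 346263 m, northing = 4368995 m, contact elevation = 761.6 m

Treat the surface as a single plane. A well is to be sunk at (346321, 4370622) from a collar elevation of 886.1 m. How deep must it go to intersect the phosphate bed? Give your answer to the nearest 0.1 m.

Two edge vectors: TP2→TP3 = (-1103, -217, 103.1), TP2→TP4 = (-1363, -2106, 35.1).
Normal n = (TP2→TP3) × (TP2→TP4) = (209511.9, -101810, 2027147).
So ∂z/∂easting = −n_x/n_z = −0.103353087 and ∂z/∂northing = −n_y/n_z = 0.050223294.
Intercept c from TP2: 726.5 + 35928.22 − 219531.09 = −182876.37.
At (346321, 4370622): z_contact = −35793.34 + 219507.03 − 182876.37 = 837.32 m.
Depth below ground = 886.1 − 837.32 = 48.8 m.

48.8 m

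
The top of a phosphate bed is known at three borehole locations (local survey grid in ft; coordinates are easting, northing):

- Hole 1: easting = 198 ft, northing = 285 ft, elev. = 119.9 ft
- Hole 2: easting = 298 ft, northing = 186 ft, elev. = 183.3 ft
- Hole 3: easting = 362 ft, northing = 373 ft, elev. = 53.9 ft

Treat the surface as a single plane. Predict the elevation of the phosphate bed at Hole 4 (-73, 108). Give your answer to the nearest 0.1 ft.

Let the plane be z = a·easting + b·northing + c.
Hole 2−Hole 1: 100a − 99b = 63.4;  Hole 3−Hole 1: 164a + 88b = −66.
Solving gives a = −0.03814, b = −0.67893.
Then c = 119.9 − a·198 − b·285 = 320.95.
At (-73, 108): z = 2.8 − 73.3 + 320.95 = 250.4 ft.

250.4 ft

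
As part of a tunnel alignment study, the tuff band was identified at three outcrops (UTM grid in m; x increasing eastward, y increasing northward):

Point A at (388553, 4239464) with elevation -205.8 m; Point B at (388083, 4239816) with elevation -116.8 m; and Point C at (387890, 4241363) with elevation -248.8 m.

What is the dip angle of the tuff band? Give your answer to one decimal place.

16.9°

Let the plane be z = a·x + b·y + c.
Point B−Point A: −470a + 352b = 89;  Point C−Point A: −663a + 1899b = −43.
Solving gives a = −0.27937, b = −0.12018.
Gradient magnitude |∇z| = √(a² + b²) = √(0.07805 + 0.01444) = 0.30412.
True dip = arctan(0.30412) = 16.9°, dipping toward ENE (azimuth ≈ 067°).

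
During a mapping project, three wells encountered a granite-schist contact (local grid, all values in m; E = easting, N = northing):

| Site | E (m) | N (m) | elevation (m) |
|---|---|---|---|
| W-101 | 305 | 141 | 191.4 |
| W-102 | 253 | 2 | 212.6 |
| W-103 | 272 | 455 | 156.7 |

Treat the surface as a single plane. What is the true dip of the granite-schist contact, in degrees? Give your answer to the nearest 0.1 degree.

8.4°

Let the plane be z = a·E + b·N + c.
W-102−W-101: −52a − 139b = 21.2;  W-103−W-101: −33a + 314b = −34.7.
Solving gives a = −0.08766, b = −0.11972.
Gradient magnitude |∇z| = √(a² + b²) = √(0.00769 + 0.01433) = 0.14839.
True dip = arctan(0.14839) = 8.4°, dipping toward NE (azimuth ≈ 036°).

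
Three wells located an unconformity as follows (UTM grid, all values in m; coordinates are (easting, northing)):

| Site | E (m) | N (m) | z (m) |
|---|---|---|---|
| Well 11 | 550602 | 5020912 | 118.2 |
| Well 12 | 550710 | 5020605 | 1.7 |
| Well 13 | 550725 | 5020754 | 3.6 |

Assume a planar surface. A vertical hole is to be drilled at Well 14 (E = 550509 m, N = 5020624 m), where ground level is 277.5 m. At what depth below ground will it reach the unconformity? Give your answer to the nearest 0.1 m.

Two edge vectors: Well 11→Well 12 = (108, -307, -116.5), Well 11→Well 13 = (123, -158, -114.6).
Normal n = (Well 11→Well 12) × (Well 11→Well 13) = (16775.2, -1952.7, 20697).
So ∂z/∂E = −n_x/n_z = −0.810513601 and ∂z/∂N = −n_y/n_z = 0.094347007.
Intercept c from Well 11: 118.2 + 446270.41 − 473708.02 = −27319.41.
At (550509, 5020624): z_contact = −446195.03 + 473680.85 − 27319.41 = 166.41 m.
Depth below ground = 277.5 − 166.41 = 111.1 m.

111.1 m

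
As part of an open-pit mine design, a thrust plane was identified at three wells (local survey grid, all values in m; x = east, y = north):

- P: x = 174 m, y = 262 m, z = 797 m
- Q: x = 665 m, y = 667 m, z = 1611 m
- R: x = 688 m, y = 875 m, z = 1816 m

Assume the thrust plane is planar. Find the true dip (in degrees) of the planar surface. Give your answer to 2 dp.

52.05°

Let the plane be z = a·x + b·y + c.
Q−P: 491a + 405b = 814;  R−P: 514a + 613b = 1019.
Solving gives a = 0.92969, b = 0.88278.
Gradient magnitude |∇z| = √(a² + b²) = √(0.86432 + 0.77929) = 1.28203.
True dip = arctan(1.28203) = 52.05°, dipping toward SW (azimuth ≈ 226°).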